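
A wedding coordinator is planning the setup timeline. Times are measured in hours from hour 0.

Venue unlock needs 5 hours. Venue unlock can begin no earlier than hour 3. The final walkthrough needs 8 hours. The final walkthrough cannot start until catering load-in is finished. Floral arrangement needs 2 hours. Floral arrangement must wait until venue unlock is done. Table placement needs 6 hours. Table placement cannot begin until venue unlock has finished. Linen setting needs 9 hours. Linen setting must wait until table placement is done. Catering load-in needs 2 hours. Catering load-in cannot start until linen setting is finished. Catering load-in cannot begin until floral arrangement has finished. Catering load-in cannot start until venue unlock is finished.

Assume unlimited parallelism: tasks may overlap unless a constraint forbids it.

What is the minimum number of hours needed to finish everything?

33

After its own release at hour 3, venue unlock can start at hour 3 and finishes at hour 8.
Floral arrangement waits on venue unlock (finishes hour 8), so it starts at hour 8 and finishes at 8 + 2 = hour 10.
Table placement waits on venue unlock (finishes hour 8), so it starts at hour 8 and finishes at 8 + 6 = hour 14.
Linen setting cannot begin until table placement (finishes hour 14). It runs from hour 14 to 14 + 9 = hour 23.
Catering load-in cannot start until linen setting (finishes hour 23); floral arrangement (finishes hour 10); venue unlock (finishes hour 8). The controlling bound is hour 23, so catering load-in finishes at 23 + 2 = hour 25.
The final walkthrough cannot begin until catering load-in (finishes hour 25). It runs from hour 25 to 25 + 8 = hour 33.
All tasks are finished once the last one completes. Finish times: Venue unlock at 8, Table placement at 14, Linen setting at 23, Floral arrangement at 10, Catering load-in at 25, The final walkthrough at 33. The latest is hour 33.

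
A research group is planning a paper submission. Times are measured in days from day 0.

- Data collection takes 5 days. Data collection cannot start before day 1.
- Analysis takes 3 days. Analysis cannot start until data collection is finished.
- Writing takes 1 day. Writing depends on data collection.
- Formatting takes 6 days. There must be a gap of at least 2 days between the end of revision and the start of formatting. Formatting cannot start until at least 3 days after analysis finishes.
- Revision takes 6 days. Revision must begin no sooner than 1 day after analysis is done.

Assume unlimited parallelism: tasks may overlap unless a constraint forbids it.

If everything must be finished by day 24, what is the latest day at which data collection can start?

Formatting has no dependents, so it just needs to finish by day 24. Starting by 24 − 6 = day 18 achieves that.
Revision feeds into formatting (must start by day 18, minus 2-day gap → day 16); so revision must finish by day 16 and therefore start by day 10.
Analysis has several dependents: revision (must start by day 10, minus 1-day gap → day 9); formatting (must start by day 18, minus 3-day gap → day 15). The earliest of those limits is day 9, so analysis must start by 9 − 3 = day 6.
Nothing follows writing; the deadline of day 24 is its only limit. It must start by 24 − 1 = day 23.
Data collection feeds analysis (must start by day 6); writing (must start by day 23). Taking the minimum, data collection must finish by day 6 and start by 6 − 5 = day 1.

1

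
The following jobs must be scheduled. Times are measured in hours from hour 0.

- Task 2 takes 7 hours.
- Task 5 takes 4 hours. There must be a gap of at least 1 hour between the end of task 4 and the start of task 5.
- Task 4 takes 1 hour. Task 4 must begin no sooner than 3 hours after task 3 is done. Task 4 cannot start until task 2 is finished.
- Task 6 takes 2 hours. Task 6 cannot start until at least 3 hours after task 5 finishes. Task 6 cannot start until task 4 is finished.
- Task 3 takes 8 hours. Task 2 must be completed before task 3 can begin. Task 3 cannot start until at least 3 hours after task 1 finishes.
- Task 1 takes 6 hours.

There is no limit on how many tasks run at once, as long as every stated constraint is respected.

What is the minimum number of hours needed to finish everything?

31

Nothing blocks task 2, so it runs from hour 0 to hour 7.
Task 1 has no prerequisites, so it starts at hour 0 and finishes at hour 6.
Task 3 cannot start until task 2 (finishes hour 7); task 1 (finishes hour 6, plus 3-hour gap → hour 9). The controlling bound is hour 9, so task 3 finishes at 9 + 8 = hour 17.
Task 4 has to wait for task 3 (finishes hour 17, plus 3-hour gap → hour 20); task 2 (finishes hour 7). The latest of these is hour 20, so task 4 runs hour 20 to 20 + 1 = hour 21.
Task 5 waits on task 4 (finishes hour 21, plus 1-hour gap → hour 22), so it starts at hour 22 and finishes at 22 + 4 = hour 26.
Task 6 cannot start until task 5 (finishes hour 26, plus 3-hour gap → hour 29); task 4 (finishes hour 21). The controlling bound is hour 29, so task 6 finishes at 29 + 2 = hour 31.
All tasks are finished once the last one completes. Finish times: Task 1 at 6, Task 2 at 7, Task 3 at 17, Task 4 at 21, Task 5 at 26, Task 6 at 31. The latest is hour 31.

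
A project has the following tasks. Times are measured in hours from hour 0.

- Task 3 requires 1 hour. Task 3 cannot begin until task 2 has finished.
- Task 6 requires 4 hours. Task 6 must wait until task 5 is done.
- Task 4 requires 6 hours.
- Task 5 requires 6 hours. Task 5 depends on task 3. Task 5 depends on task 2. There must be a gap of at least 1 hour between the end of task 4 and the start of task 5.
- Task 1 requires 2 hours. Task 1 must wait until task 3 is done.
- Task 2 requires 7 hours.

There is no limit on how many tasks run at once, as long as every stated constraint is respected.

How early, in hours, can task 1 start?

Nothing blocks task 2, so it runs from hour 0 to hour 7.
Task 3 cannot begin until task 2 (finishes hour 7). It runs from hour 7 to 7 + 1 = hour 8.
Task 1 waits on task 3 (finishes hour 8), so the earliest it can start is hour 8.

8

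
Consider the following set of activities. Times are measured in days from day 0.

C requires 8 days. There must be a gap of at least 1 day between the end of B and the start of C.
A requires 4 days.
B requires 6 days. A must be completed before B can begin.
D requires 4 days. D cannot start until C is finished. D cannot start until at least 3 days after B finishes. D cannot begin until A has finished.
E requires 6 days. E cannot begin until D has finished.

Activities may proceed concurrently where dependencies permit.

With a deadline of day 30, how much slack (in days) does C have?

A has no prerequisites, so it starts at day 0 and finishes at day 4.
B cannot begin until A (finishes day 4). It runs from day 4 to 4 + 6 = day 10.
After B (finishes day 10, plus 1-day gap → day 11), C can start at day 11 and finishes at day 19.

Working backward from the deadline:
E must finish by day 30; it takes 6 days, so it must start by 30 − 6 = day 24.
D has to be done before E (must start by day 24). That means finishing by day 24, i.e. starting by 24 − 4 = day 20.
C has to be done before D (must start by day 20). That means finishing by day 20, i.e. starting by 20 − 8 = day 12.
So C can start as early as day 11 and as late as day 12, giving 12 − 11 = 1 day of slack.

1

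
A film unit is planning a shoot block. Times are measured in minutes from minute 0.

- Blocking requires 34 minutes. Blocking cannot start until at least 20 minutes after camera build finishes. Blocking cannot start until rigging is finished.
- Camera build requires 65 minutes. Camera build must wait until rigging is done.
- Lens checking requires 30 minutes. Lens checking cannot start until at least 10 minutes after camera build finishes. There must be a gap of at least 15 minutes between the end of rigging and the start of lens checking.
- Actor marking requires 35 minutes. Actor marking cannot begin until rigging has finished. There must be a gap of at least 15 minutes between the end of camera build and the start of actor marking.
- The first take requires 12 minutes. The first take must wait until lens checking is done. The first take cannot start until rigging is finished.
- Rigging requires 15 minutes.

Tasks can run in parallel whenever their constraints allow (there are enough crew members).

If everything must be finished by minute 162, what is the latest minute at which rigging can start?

The first take has no dependents, so it just needs to finish by minute 162. Starting by 162 − 12 = minute 150 achieves that.
Lens checking has to be done before the first take (must start by minute 150). That means finishing by minute 150, i.e. starting by 150 − 30 = minute 120.
To finish by minute 162, blocking (duration 34) must start no later than minute 128.
Actor marking has no dependents, so it just needs to finish by minute 162. Starting by 162 − 35 = minute 127 achieves that.
Camera build must finish in time for lens checking (must start by minute 120, minus 10-minute gap → minute 110); blocking (must start by minute 128, minus 20-minute gap → minute 108); actor marking (must start by minute 127, minus 15-minute gap → minute 112). The tightest is minute 108, so camera build must start by 108 − 65 = minute 43.
Rigging must finish in time for camera build (must start by minute 43); lens checking (must start by minute 120, minus 15-minute gap → minute 105); blocking (must start by minute 128); actor marking (must start by minute 127); the first take (must start by minute 150). The tightest is minute 43, so rigging must start by 43 − 15 = minute 28.

28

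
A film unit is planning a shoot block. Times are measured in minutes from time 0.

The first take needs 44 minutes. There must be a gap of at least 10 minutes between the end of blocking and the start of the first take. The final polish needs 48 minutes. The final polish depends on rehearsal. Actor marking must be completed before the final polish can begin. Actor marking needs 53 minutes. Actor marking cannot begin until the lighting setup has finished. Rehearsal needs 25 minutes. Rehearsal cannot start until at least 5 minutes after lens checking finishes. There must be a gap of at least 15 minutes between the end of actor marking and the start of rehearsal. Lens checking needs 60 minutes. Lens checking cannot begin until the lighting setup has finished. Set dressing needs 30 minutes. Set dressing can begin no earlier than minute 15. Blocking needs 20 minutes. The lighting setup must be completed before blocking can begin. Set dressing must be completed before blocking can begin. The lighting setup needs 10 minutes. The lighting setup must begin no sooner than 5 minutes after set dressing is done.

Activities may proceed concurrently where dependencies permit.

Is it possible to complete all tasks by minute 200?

Set dressing waits on its own release at minute 15, so it starts at minute 15 and finishes at 15 + 30 = minute 45.
The lighting setup waits on set dressing (finishes minute 45, plus 5-minute gap → minute 50), so it starts at minute 50 and finishes at 50 + 10 = minute 60.
Actor marking cannot begin until the lighting setup (finishes minute 60). It runs from minute 60 to 60 + 53 = minute 113.
For blocking: the lighting setup (finishes minute 60); set dressing (finishes minute 45). Taking the maximum gives a start of minute 60, and it finishes at 60 + 20 = minute 80.
After blocking (finishes minute 80, plus 10-minute gap → minute 90), the first take can start at minute 90 and finishes at minute 134.
Lens checking waits on the lighting setup (finishes minute 60), so it starts at minute 60 and finishes at 60 + 60 = minute 120.
Rehearsal has to wait for lens checking (finishes minute 120, plus 5-minute gap → minute 125); actor marking (finishes minute 113, plus 15-minute gap → minute 128). The latest of these is minute 128, so rehearsal runs minute 128 to 128 + 25 = minute 153.
The final polish needs all of rehearsal (finishes minute 153); actor marking (finishes minute 113). That puts its earliest start at minute 153; it finishes at 153 + 48 = minute 201.
The earliest everything can be done is minute 201, which is after the deadline of 200, so it is not possible.

No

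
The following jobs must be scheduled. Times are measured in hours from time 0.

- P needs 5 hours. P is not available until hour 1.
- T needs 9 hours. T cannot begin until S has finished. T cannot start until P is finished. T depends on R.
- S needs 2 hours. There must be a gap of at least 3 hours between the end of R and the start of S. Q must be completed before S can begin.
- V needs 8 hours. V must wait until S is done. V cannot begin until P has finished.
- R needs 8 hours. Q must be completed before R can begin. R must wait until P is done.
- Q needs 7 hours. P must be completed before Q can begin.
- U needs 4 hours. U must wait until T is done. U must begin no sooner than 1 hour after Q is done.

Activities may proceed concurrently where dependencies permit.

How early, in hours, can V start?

P waits on its own release at hour 1, so it starts at hour 1 and finishes at 1 + 5 = hour 6.
Q cannot begin until P (finishes hour 6). It runs from hour 6 to 6 + 7 = hour 13.
R cannot start until Q (finishes hour 13); P (finishes hour 6). The controlling bound is hour 13, so R finishes at 13 + 8 = hour 21.
S has to wait for R (finishes hour 21, plus 3-hour gap → hour 24); Q (finishes hour 13). The latest of these is hour 24, so S runs hour 24 to 24 + 2 = hour 26.
V waits on S (finishes hour 26); P (finishes hour 6). The latest of these is hour 26, which is the earliest V can start.

26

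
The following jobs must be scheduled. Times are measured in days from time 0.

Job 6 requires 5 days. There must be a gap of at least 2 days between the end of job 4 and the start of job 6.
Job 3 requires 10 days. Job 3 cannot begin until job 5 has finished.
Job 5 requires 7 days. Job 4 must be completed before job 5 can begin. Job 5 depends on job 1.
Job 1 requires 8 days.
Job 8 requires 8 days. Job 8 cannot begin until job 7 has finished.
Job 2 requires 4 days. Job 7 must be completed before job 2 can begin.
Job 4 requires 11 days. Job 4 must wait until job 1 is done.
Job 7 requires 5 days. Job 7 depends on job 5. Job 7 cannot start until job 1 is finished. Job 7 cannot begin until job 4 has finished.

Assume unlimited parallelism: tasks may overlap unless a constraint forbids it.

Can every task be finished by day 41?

Yes

Job 1 has no prerequisites, so it starts at day 0 and finishes at day 8.
Job 4 waits on job 1 (finishes day 8), so it starts at day 8 and finishes at 8 + 11 = day 19.
After job 4 (finishes day 19, plus 2-day gap → day 21), job 6 can start at day 21 and finishes at day 26.
For job 5: job 4 (finishes day 19); job 1 (finishes day 8). Taking the maximum gives a start of day 19, and it finishes at 19 + 7 = day 26.
Job 7 needs all of job 5 (finishes day 26); job 1 (finishes day 8); job 4 (finishes day 19). That puts its earliest start at day 26; it finishes at 26 + 5 = day 31.
After job 7 (finishes day 31), job 8 can start at day 31 and finishes at day 39.
Job 2 cannot begin until job 7 (finishes day 31). It runs from day 31 to 31 + 4 = day 35.
After job 5 (finishes day 26), job 3 can start at day 26 and finishes at day 36.
Every task is finished by day 39, which is no later than the deadline of 41, so the schedule is feasible.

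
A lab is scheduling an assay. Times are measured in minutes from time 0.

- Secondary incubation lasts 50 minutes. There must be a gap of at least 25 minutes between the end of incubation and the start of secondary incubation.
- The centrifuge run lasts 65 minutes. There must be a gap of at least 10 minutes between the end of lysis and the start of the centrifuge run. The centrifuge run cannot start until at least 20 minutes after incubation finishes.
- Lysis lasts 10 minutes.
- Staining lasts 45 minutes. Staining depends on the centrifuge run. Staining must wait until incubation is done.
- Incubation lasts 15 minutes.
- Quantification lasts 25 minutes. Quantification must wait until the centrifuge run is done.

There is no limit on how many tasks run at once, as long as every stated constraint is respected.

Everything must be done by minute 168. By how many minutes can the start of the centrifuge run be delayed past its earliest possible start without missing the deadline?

Incubation can start immediately at minute 0; it finishes at minute 15.
Nothing blocks lysis, so it runs from minute 0 to minute 10.
The centrifuge run has to wait for lysis (finishes minute 10, plus 10-minute gap → minute 20); incubation (finishes minute 15, plus 20-minute gap → minute 35). The latest of these is minute 35, so the centrifuge run runs minute 35 to 35 + 65 = minute 100.

Working backward from the deadline:
Staining must finish by minute 168; it takes 45 minutes, so it must start by 168 − 45 = minute 123.
Quantification has no dependents, so it just needs to finish by minute 168. Starting by 168 − 25 = minute 143 achieves that.
The centrifuge run must finish in time for staining (must start by minute 123); quantification (must start by minute 143). The tightest is minute 123, so the centrifuge run must start by 123 − 65 = minute 58.
So the centrifuge run can start as early as minute 35 and as late as minute 58, giving 58 − 35 = 23 minutes of slack.

23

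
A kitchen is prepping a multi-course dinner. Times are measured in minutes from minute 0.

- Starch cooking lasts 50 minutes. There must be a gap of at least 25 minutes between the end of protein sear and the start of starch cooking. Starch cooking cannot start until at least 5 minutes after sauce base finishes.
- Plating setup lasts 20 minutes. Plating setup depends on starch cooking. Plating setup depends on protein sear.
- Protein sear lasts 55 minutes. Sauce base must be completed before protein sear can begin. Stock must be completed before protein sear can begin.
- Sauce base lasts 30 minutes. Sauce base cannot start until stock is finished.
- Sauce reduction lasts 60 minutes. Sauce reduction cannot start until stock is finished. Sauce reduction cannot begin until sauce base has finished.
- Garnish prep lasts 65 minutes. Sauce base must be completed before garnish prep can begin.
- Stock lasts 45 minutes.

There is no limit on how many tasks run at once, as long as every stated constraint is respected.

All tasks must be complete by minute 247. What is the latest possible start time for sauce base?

Plating setup has no dependents, so it just needs to finish by minute 247. Starting by 247 − 20 = minute 227 achieves that.
Starch cooking must finish before plating setup (must start by minute 227). With a 50-minute duration, starch cooking must start by 227 − 50 = minute 177.
Protein sear must finish in time for starch cooking (must start by minute 177, minus 25-minute gap → minute 152); plating setup (must start by minute 227). The tightest is minute 152, so protein sear must start by 152 − 55 = minute 97.
Nothing follows sauce reduction; the deadline of minute 247 is its only limit. It must start by 247 − 60 = minute 187.
Garnish prep has no dependents, so it just needs to finish by minute 247. Starting by 247 − 65 = minute 182 achieves that.
Sauce base must finish in time for protein sear (must start by minute 97); sauce reduction (must start by minute 187); starch cooking (must start by minute 177, minus 5-minute gap → minute 172); garnish prep (must start by minute 182). The tightest is minute 97, so sauce base must start by 97 − 30 = minute 67.

67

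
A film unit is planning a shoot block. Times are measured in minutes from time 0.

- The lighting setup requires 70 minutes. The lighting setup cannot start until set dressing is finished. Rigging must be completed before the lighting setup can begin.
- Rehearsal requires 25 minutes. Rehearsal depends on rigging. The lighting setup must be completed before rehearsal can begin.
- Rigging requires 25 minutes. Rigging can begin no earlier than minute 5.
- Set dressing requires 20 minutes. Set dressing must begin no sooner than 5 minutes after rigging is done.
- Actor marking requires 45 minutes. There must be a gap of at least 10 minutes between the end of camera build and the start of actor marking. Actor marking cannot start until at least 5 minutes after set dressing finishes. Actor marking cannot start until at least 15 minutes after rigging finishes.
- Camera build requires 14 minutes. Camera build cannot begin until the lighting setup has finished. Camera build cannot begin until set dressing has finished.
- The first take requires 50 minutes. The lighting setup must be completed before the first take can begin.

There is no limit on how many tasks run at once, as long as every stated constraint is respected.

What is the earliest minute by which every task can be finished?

After its own release at minute 5, rigging can start at minute 5 and finishes at minute 30.
Set dressing waits on rigging (finishes minute 30, plus 5-minute gap → minute 35), so it starts at minute 35 and finishes at 35 + 20 = minute 55.
For the lighting setup: set dressing (finishes minute 55); rigging (finishes minute 30). Taking the maximum gives a start of minute 55, and it finishes at 55 + 70 = minute 125.
The first take cannot begin until the lighting setup (finishes minute 125). It runs from minute 125 to 125 + 50 = minute 175.
Rehearsal needs all of rigging (finishes minute 30); the lighting setup (finishes minute 125). That puts its earliest start at minute 125; it finishes at 125 + 25 = minute 150.
Camera build cannot start until the lighting setup (finishes minute 125); set dressing (finishes minute 55). The controlling bound is minute 125, so camera build finishes at 125 + 14 = minute 139.
Actor marking needs all of camera build (finishes minute 139, plus 10-minute gap → minute 149); set dressing (finishes minute 55, plus 5-minute gap → minute 60); rigging (finishes minute 30, plus 15-minute gap → minute 45). That puts its earliest start at minute 149; it finishes at 149 + 45 = minute 194.
All tasks are finished once the last one completes. Finish times: Rigging at 30, Set dressing at 55, The lighting setup at 125, Camera build at 139, Actor marking at 194, Rehearsal at 150, The first take at 175. The latest is minute 194.

194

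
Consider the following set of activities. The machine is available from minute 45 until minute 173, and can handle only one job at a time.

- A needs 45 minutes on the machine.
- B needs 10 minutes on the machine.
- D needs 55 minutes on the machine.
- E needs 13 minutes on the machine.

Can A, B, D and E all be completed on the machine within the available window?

The machine window is 173 − 45 = 128 minutes.
Running back to back, the jobs need 45 + 10 + 55 + 13 = 123 minutes on the machine.
Since 123 ≤ 128, they fit within the window.

Yes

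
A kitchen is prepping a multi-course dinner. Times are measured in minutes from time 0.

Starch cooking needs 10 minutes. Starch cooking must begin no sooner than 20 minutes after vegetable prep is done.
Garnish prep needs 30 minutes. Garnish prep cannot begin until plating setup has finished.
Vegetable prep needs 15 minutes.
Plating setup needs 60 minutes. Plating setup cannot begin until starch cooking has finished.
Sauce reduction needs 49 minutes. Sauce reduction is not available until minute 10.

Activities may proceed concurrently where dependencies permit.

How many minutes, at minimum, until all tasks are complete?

135

Sauce reduction cannot begin until its own release at minute 10. It runs from minute 10 to 10 + 49 = minute 59.
Vegetable prep has no prerequisites, so it starts at minute 0 and finishes at minute 15.
Starch cooking waits on vegetable prep (finishes minute 15, plus 20-minute gap → minute 35), so it starts at minute 35 and finishes at 35 + 10 = minute 45.
Plating setup waits on starch cooking (finishes minute 45), so it starts at minute 45 and finishes at 45 + 60 = minute 105.
Garnish prep cannot begin until plating setup (finishes minute 105). It runs from minute 105 to 105 + 30 = minute 135.
All tasks are finished once the last one completes. Finish times: Vegetable prep at 15, Sauce reduction at 59, Starch cooking at 45, Plating setup at 105, Garnish prep at 135. The latest is minute 135.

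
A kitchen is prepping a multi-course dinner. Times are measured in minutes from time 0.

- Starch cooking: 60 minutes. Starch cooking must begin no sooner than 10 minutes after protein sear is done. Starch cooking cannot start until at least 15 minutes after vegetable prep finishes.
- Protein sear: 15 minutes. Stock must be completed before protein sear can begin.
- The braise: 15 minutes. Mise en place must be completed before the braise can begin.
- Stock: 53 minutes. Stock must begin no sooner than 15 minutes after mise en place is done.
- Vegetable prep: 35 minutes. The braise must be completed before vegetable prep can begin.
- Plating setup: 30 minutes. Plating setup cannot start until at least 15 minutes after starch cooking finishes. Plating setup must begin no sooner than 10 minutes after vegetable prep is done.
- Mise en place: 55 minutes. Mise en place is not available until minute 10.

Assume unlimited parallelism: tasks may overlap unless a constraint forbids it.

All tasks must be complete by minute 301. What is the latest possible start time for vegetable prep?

146

Plating setup has no dependents, so it just needs to finish by minute 301. Starting by 301 − 30 = minute 271 achieves that.
Since plating setup (must start by minute 271, minus 15-minute gap → minute 256) depends on it, starch cooking must finish by minute 256. Backing off its 60-minute duration gives a latest start of minute 196.
Vegetable prep has several dependents: starch cooking (must start by minute 196, minus 15-minute gap → minute 181); plating setup (must start by minute 271, minus 10-minute gap → minute 261). The earliest of those limits is minute 181, so vegetable prep must start by 181 − 35 = minute 146.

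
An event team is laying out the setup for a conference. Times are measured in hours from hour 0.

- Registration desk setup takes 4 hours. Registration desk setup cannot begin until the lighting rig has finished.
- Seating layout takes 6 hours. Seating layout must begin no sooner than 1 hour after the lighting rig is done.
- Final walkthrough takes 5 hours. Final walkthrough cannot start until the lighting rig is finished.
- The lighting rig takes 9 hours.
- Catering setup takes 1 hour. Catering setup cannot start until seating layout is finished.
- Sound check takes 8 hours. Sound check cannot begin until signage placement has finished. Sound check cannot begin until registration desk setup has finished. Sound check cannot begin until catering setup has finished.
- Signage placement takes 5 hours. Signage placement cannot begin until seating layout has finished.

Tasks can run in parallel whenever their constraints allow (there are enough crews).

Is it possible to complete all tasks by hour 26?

Nothing blocks the lighting rig, so it runs from hour 0 to hour 9.
Final walkthrough waits on the lighting rig (finishes hour 9), so it starts at hour 9 and finishes at 9 + 5 = hour 14.
Registration desk setup cannot begin until the lighting rig (finishes hour 9). It runs from hour 9 to 9 + 4 = hour 13.
Seating layout waits on the lighting rig (finishes hour 9, plus 1-hour gap → hour 10), so it starts at hour 10 and finishes at 10 + 6 = hour 16.
Catering setup waits on seating layout (finishes hour 16), so it starts at hour 16 and finishes at 16 + 1 = hour 17.
Signage placement cannot begin until seating layout (finishes hour 16). It runs from hour 16 to 16 + 5 = hour 21.
Sound check has to wait for signage placement (finishes hour 21); registration desk setup (finishes hour 13); catering setup (finishes hour 17). The latest of these is hour 21, so sound check runs hour 21 to 21 + 8 = hour 29.
The earliest everything can be done is hour 29, which is after the deadline of 26, so it is not possible.

No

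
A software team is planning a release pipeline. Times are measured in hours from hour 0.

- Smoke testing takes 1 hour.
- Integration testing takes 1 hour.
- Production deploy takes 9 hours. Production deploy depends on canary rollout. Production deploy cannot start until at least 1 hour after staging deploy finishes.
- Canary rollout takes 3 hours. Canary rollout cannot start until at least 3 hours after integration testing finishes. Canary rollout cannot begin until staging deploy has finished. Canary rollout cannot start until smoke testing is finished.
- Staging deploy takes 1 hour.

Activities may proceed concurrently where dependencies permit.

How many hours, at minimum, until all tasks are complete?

Nothing blocks smoke testing, so it runs from hour 0 to hour 1.
Staging deploy can start immediately at hour 0; it finishes at hour 1.
Nothing blocks integration testing, so it runs from hour 0 to hour 1.
Canary rollout cannot start until integration testing (finishes hour 1, plus 3-hour gap → hour 4); staging deploy (finishes hour 1); smoke testing (finishes hour 1). The controlling bound is hour 4, so canary rollout finishes at 4 + 3 = hour 7.
Production deploy cannot start until canary rollout (finishes hour 7); staging deploy (finishes hour 1, plus 1-hour gap → hour 2). The controlling bound is hour 7, so production deploy finishes at 7 + 9 = hour 16.
All tasks are finished once the last one completes. Finish times: Integration testing at 1, Staging deploy at 1, Smoke testing at 1, Canary rollout at 7, Production deploy at 16. The latest is hour 16.

16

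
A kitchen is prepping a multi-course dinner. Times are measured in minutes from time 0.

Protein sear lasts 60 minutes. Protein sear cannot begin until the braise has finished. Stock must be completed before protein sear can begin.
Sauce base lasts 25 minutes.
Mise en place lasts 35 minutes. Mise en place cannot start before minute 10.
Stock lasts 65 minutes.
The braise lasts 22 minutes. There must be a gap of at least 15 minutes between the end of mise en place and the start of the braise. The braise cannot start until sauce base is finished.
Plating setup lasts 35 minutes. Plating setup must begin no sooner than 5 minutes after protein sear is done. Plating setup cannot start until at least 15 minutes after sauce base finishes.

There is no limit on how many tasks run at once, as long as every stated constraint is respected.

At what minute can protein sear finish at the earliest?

142

Sauce base has no prerequisites, so it starts at minute 0 and finishes at minute 25.
Stock has no prerequisites, so it starts at minute 0 and finishes at minute 65.
Mise en place cannot begin until its own release at minute 10. It runs from minute 10 to 10 + 35 = minute 45.
The braise has to wait for mise en place (finishes minute 45, plus 15-minute gap → minute 60); sauce base (finishes minute 25). The latest of these is minute 60, so the braise runs minute 60 to 60 + 22 = minute 82.
Protein sear needs all of the braise (finishes minute 82); stock (finishes minute 65). That puts its earliest start at minute 82; it finishes at 82 + 60 = minute 142.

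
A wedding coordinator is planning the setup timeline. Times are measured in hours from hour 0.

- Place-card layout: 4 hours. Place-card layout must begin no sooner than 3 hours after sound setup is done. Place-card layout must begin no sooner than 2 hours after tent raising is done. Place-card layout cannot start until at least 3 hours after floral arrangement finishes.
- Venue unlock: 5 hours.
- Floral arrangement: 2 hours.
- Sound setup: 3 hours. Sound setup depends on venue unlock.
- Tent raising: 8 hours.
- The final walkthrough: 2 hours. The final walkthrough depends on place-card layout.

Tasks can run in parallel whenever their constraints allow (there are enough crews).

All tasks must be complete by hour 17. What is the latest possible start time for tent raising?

The final walkthrough has no dependents, so it just needs to finish by hour 17. Starting by 17 − 2 = hour 15 achieves that.
Place-card layout feeds into the final walkthrough (must start by hour 15); so place-card layout must finish by hour 15 and therefore start by hour 11.
Tent raising feeds into place-card layout (must start by hour 11, minus 2-hour gap → hour 9); so tent raising must finish by hour 9 and therefore start by hour 1.

1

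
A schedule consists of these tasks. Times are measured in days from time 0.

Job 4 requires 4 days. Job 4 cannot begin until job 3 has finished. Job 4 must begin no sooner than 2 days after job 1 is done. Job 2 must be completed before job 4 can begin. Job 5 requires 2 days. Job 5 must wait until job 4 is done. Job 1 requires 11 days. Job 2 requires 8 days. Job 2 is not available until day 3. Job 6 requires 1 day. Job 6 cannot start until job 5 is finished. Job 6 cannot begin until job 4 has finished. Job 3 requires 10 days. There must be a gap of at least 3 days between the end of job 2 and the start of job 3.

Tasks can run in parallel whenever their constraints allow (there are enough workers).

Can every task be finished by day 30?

Job 2 waits on its own release at day 3, so it starts at day 3 and finishes at 3 + 8 = day 11.
After job 2 (finishes day 11, plus 3-day gap → day 14), job 3 can start at day 14 and finishes at day 24.
Nothing blocks job 1, so it runs from day 0 to day 11.
Job 4 has to wait for job 3 (finishes day 24); job 1 (finishes day 11, plus 2-day gap → day 13); job 2 (finishes day 11). The latest of these is day 24, so job 4 runs day 24 to 24 + 4 = day 28.
Job 5 cannot begin until job 4 (finishes day 28). It runs from day 28 to 28 + 2 = day 30.
Job 6 has to wait for job 5 (finishes day 30); job 4 (finishes day 28). The latest of these is day 30, so job 6 runs day 30 to 30 + 1 = day 31.
The earliest everything can be done is day 31, which is after the deadline of 30, so it is not possible.

No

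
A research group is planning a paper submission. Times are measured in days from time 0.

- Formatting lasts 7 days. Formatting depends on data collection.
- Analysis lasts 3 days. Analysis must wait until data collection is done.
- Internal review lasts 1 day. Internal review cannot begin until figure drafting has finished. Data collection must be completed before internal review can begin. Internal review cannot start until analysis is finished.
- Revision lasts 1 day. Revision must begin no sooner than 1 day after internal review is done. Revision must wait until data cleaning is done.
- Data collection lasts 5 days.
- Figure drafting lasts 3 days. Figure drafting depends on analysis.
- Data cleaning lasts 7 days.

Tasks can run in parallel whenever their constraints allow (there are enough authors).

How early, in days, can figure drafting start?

Nothing blocks data collection, so it runs from day 0 to day 5.
Analysis cannot begin until data collection (finishes day 5). It runs from day 5 to 5 + 3 = day 8.
Figure drafting waits on analysis (finishes day 8), so the earliest it can start is day 8.

8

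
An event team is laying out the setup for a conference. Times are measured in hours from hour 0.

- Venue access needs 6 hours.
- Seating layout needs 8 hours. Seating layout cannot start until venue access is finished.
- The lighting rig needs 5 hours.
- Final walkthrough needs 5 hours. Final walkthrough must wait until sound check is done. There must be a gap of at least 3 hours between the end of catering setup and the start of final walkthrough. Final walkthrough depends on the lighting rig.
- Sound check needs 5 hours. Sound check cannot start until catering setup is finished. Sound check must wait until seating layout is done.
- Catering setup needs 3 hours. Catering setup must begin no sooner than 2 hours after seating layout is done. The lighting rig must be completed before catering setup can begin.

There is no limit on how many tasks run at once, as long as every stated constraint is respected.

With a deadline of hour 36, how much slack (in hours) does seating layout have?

7

Nothing blocks venue access, so it runs from hour 0 to hour 6.
After venue access (finishes hour 6), seating layout can start at hour 6 and finishes at hour 14.

Working backward from the deadline:
Nothing follows final walkthrough; the deadline of hour 36 is its only limit. It must start by 36 − 5 = hour 31.
Sound check feeds into final walkthrough (must start by hour 31); so sound check must finish by hour 31 and therefore start by hour 26.
Catering setup must finish in time for sound check (must start by hour 26); final walkthrough (must start by hour 31, minus 3-hour gap → hour 28). The tightest is hour 26, so catering setup must start by 26 − 3 = hour 23.
Seating layout has several dependents: catering setup (must start by hour 23, minus 2-hour gap → hour 21); sound check (must start by hour 26). The earliest of those limits is hour 21, so seating layout must start by 21 − 8 = hour 13.
So seating layout can start as early as hour 6 and as late as hour 13, giving 13 − 6 = 7 hours of slack.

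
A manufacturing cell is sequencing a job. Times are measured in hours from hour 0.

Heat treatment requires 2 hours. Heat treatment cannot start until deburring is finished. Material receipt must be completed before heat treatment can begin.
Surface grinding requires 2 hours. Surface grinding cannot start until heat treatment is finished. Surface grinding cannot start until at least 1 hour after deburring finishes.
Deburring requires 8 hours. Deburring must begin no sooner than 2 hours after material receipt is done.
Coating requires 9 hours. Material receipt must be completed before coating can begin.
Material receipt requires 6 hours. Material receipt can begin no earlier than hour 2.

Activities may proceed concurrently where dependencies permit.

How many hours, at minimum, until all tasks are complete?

22

After its own release at hour 2, material receipt can start at hour 2 and finishes at hour 8.
Coating waits on material receipt (finishes hour 8), so it starts at hour 8 and finishes at 8 + 9 = hour 17.
Deburring waits on material receipt (finishes hour 8, plus 2-hour gap → hour 10), so it starts at hour 10 and finishes at 10 + 8 = hour 18.
Heat treatment needs all of deburring (finishes hour 18); material receipt (finishes hour 8). That puts its earliest start at hour 18; it finishes at 18 + 2 = hour 20.
For surface grinding: heat treatment (finishes hour 20); deburring (finishes hour 18, plus 1-hour gap → hour 19). Taking the maximum gives a start of hour 20, and it finishes at 20 + 2 = hour 22.
All tasks are finished once the last one completes. Finish times: Material receipt at 8, Deburring at 18, Heat treatment at 20, Surface grinding at 22, Coating at 17. The latest is hour 22.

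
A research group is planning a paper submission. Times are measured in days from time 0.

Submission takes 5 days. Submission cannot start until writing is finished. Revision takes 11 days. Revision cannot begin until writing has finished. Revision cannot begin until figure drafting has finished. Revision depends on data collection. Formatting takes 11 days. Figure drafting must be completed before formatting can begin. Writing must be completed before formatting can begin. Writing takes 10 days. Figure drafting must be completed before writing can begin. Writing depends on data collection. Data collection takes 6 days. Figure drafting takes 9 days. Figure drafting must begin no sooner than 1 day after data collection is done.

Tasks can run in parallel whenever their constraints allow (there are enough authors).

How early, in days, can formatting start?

Data collection can start immediately at day 0; it finishes at day 6.
Figure drafting cannot begin until data collection (finishes day 6, plus 1-day gap → day 7). It runs from day 7 to 7 + 9 = day 16.
Writing cannot start until figure drafting (finishes day 16); data collection (finishes day 6). The controlling bound is day 16, so writing finishes at 16 + 10 = day 26.
Formatting waits on figure drafting (finishes day 16); writing (finishes day 26). The latest of these is day 26, which is the earliest formatting can start.

26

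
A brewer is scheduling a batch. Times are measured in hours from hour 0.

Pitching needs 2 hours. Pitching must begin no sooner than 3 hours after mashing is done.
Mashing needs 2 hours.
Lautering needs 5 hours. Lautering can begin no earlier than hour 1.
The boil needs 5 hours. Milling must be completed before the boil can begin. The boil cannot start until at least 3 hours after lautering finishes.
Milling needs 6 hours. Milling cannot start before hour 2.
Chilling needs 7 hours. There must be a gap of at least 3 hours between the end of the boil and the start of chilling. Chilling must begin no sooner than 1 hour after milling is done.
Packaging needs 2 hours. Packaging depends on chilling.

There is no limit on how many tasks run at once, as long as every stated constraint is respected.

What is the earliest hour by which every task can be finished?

Lautering cannot begin until its own release at hour 1. It runs from hour 1 to 1 + 5 = hour 6.
Nothing blocks mashing, so it runs from hour 0 to hour 2.
After mashing (finishes hour 2, plus 3-hour gap → hour 5), pitching can start at hour 5 and finishes at hour 7.
Milling cannot begin until its own release at hour 2. It runs from hour 2 to 2 + 6 = hour 8.
The boil cannot start until milling (finishes hour 8); lautering (finishes hour 6, plus 3-hour gap → hour 9). The controlling bound is hour 9, so the boil finishes at 9 + 5 = hour 14.
Chilling cannot start until the boil (finishes hour 14, plus 3-hour gap → hour 17); milling (finishes hour 8, plus 1-hour gap → hour 9). The controlling bound is hour 17, so chilling finishes at 17 + 7 = hour 24.
After chilling (finishes hour 24), packaging can start at hour 24 and finishes at hour 26.
All tasks are finished once the last one completes. Finish times: Milling at 8, Mashing at 2, Lautering at 6, The boil at 14, Chilling at 24, Pitching at 7, Packaging at 26. The latest is hour 26.

26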